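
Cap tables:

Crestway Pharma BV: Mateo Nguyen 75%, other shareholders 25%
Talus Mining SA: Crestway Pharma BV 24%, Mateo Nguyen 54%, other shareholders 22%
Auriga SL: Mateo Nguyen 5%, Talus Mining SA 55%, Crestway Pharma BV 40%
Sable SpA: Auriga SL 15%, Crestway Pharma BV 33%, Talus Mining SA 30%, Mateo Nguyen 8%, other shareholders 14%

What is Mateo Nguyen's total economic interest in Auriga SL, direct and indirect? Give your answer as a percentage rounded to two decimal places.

Mateo reaches Auriga along 4 paths.
Direct stake: 5% = 5%.
Via Crestway → Talus: 75% × 24% × 55% = 9.9%.
Via Talus: 54% × 55% = 29.7%.
Via Crestway: 75% × 40% = 30%.
Total: 5% + 9.9% + 29.7% + 30% = 74.6%.
Rounded: 74.60%.

74.60%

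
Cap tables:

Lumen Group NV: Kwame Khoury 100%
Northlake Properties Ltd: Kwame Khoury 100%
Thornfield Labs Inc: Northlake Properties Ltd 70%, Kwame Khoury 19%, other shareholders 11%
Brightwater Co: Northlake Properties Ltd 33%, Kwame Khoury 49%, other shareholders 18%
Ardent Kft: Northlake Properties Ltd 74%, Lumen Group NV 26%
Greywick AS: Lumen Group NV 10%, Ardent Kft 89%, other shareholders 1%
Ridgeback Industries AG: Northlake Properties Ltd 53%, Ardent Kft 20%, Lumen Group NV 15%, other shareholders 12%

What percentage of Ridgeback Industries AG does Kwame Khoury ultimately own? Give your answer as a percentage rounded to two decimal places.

Kwame reaches Ridgeback along 4 paths.
Via Northlake: 100% × 53% = 53%.
Via Northlake → Ardent: 100% × 74% × 20% = 14.8%.
Via Lumen → Ardent: 100% × 26% × 20% = 5.2%.
Via Lumen: 100% × 15% = 15%.
Total: 53% + 14.8% + 5.2% + 15% = 88%.
Rounded: 88.00%.

88.00%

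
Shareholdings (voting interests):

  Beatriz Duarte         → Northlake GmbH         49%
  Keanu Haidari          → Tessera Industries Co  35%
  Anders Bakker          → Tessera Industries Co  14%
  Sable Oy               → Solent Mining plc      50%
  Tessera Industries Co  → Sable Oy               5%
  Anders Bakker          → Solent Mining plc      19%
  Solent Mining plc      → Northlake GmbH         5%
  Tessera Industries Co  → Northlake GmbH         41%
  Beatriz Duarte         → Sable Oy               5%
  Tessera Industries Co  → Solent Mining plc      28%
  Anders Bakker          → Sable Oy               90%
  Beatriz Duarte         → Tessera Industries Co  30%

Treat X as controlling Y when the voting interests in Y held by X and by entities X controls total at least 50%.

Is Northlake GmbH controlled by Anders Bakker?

Anders holds 90% of Sable, so Anders controls Sable.
Sable and Anders together hold 50% + 19% = 69% of Solent, so Anders controls Solent.
In Northlake, Anders's side holds only 5%, not ≥ 50%.
So Anders does not control Northlake.

No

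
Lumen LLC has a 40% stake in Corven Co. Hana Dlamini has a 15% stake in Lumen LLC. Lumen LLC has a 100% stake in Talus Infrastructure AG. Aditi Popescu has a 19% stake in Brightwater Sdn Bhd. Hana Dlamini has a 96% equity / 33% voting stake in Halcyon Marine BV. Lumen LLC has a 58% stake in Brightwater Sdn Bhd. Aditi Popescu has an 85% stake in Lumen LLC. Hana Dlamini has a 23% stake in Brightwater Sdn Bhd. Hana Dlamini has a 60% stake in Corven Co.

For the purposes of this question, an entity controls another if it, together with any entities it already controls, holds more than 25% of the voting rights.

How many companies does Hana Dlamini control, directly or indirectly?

2

Hana holds 33% of Halcyon, so Hana controls Halcyon.
Hana holds 60% of Corven, so Hana controls Corven.
No other company's threshold is met.
Hana controls 2 companies.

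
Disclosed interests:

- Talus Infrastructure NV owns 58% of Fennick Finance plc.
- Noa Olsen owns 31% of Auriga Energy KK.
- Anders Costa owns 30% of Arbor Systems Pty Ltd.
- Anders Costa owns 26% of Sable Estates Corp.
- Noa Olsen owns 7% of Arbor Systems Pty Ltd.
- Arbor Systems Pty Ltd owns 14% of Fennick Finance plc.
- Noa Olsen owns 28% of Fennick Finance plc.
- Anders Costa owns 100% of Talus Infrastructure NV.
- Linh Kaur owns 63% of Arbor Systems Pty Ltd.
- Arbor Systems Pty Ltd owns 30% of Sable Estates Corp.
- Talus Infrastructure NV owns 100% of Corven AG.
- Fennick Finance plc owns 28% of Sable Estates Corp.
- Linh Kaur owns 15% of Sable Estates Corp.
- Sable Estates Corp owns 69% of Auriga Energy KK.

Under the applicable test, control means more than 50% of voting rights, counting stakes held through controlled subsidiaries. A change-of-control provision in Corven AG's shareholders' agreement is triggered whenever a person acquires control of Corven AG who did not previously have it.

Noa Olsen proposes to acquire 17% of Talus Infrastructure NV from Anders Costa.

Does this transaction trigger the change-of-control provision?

The purchase adds only to Noa's holdings (Anders's stake shrinks), so Noa is the only person who could newly come to control Corven.
Noa's largest direct stake is 31% in Auriga, which does not meet the threshold, so Noa controls no company.
Neither Noa nor any entity Noa controls holds any voting interest in Corven.
So before the transaction, Noa does not control Corven.
After the purchase, Noa holds 17% of Talus directly, and Anders's stake falls to 83%.
Noa's side now holds 17% of Talus, not > 50%, so Noa still does not control Talus.
After the transaction, neither Noa nor any entity Noa controls holds a voting interest in Corven, so Noa still does not control it.
No new person acquires control, so the clause is not triggered.

No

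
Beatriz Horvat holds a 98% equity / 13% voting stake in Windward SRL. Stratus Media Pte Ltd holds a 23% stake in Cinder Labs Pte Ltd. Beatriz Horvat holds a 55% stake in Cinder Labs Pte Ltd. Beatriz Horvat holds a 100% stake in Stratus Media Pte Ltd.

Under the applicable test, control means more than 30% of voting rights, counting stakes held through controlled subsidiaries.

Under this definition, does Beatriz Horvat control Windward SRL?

Beatriz holds 100% of Stratus, so Beatriz controls Stratus.
Stratus and Beatriz together hold 23% + 55% = 78% of Cinder, so Beatriz controls Cinder.
In Windward, Beatriz's side holds only 13%, not > 30%.
So Beatriz does not control Windward.

No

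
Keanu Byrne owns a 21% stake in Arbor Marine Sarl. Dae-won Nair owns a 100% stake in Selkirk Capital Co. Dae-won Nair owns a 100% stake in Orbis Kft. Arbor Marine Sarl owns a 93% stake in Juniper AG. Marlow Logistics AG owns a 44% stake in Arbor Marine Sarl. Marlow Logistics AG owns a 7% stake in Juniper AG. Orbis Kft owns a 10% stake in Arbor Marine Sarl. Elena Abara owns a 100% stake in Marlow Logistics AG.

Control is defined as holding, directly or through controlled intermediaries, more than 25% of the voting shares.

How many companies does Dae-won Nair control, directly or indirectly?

2

Dae-won holds 100% of Orbis, so Dae-won controls Orbis.
Dae-won holds 100% of Selkirk, so Dae-won controls Selkirk.
No other company's threshold is met.
Dae-won controls 2 companies.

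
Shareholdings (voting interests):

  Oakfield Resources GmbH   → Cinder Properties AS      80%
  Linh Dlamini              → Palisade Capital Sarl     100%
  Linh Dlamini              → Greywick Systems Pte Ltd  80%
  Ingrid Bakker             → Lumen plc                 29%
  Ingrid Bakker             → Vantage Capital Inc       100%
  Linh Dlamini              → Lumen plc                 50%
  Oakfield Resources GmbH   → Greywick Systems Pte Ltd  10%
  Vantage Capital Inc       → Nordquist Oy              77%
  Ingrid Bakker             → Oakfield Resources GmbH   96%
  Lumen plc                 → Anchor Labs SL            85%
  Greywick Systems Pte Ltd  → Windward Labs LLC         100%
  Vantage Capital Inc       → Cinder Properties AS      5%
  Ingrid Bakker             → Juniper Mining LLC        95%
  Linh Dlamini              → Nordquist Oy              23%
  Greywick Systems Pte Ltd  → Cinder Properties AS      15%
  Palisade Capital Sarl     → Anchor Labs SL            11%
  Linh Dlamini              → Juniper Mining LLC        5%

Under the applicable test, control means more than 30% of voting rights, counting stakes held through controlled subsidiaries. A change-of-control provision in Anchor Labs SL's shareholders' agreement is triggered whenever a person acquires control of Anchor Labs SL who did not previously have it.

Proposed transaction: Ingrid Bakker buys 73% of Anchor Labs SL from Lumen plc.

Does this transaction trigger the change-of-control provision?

The purchase adds only to Ingrid's holdings (Lumen's stake shrinks), so Ingrid is the only person who could newly come to control Anchor.
Ingrid holds 95% of Juniper, so Ingrid controls Juniper.
Ingrid holds 96% of Oakfield, so Ingrid controls Oakfield.
Ingrid holds 100% of Vantage, so Ingrid controls Vantage.
Vantage holds 77% of Nordquist, so Ingrid controls Nordquist.
Oakfield and Vantage together hold 80% + 5% = 85% of Cinder, so Ingrid controls Cinder.
Neither Ingrid nor any entity Ingrid controls holds any voting interest in Anchor.
So before the transaction, Ingrid does not control Anchor.
After the purchase, Ingrid holds 73% of Anchor directly, and Lumen's stake falls to 12%.
Ingrid holds 73% of Anchor, so Ingrid controls Anchor.
Ingrid did not control Anchor before and does after, so the clause is triggered.

Yes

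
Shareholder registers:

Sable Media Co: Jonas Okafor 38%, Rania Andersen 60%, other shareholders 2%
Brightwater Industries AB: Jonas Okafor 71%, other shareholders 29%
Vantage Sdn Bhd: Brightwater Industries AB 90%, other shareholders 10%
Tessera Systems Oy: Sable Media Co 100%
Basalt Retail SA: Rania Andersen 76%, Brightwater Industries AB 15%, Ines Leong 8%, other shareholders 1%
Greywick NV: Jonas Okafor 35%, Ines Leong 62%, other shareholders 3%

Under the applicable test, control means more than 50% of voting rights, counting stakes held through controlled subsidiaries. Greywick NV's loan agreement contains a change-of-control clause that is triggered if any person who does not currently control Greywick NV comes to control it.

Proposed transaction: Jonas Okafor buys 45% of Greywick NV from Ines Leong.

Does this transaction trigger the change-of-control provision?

The purchase adds only to Jonas's holdings (Ines's stake shrinks), so Jonas is the only person who could newly come to control Greywick.
Jonas holds 71% of Brightwater, so Jonas controls Brightwater.
Brightwater holds 90% of Vantage, so Jonas controls Vantage.
In Greywick, Jonas's side holds only 35%, not > 50%.
So before the transaction, Jonas does not control Greywick.
After the purchase, Jonas's direct stake in Greywick rises to 35% + 45% = 80%, and Ines's stake falls to 17%.
Jonas holds 80% of Greywick, so Jonas controls Greywick.
Jonas did not control Greywick before and does after, so the clause is triggered.

Yes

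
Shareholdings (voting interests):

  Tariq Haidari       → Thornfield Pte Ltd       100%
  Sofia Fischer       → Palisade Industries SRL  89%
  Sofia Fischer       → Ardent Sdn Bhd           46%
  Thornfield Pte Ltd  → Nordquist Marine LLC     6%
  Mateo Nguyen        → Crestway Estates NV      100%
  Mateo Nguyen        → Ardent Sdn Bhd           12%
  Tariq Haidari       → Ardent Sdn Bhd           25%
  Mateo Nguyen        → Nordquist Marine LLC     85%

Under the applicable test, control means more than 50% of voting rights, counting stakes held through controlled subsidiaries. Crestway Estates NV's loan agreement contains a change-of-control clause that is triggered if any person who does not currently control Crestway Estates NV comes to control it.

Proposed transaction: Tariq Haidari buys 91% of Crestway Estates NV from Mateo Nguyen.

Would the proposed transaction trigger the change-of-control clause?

Yes

The purchase adds only to Tariq's holdings (Mateo's stake shrinks), so Tariq is the only person who could newly come to control Crestway.
Tariq holds 100% of Thornfield, so Tariq controls Thornfield.
Neither Tariq nor any entity Tariq controls holds any voting interest in Crestway.
So before the transaction, Tariq does not control Crestway.
After the purchase, Tariq holds 91% of Crestway directly, and Mateo's stake falls to 9%.
Tariq holds 91% of Crestway, so Tariq controls Crestway.
Tariq did not control Crestway before and does after, so the clause is triggered.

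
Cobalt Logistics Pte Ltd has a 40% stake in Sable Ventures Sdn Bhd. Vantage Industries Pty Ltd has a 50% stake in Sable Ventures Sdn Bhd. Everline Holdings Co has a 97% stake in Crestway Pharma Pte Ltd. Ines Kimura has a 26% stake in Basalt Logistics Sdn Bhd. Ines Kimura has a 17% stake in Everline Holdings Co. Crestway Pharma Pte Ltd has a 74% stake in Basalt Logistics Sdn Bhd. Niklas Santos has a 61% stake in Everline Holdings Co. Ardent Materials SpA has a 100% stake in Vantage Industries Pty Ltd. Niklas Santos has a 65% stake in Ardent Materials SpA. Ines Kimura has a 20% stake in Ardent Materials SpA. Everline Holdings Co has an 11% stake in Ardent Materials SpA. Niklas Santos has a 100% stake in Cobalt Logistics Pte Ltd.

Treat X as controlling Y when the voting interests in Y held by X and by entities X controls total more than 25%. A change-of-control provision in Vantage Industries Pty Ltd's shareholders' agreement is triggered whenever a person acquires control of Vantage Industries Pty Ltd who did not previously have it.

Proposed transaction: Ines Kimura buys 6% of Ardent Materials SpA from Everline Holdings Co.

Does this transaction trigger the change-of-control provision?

The purchase adds only to Ines's holdings (Everline's stake shrinks), so Ines is the only person who could newly come to control Vantage.
Ines holds 26% of Basalt, so Ines controls Basalt.
Neither Ines nor any entity Ines controls holds any voting interest in Vantage.
So before the transaction, Ines does not control Vantage.
After the purchase, Ines's direct stake in Ardent rises to 20% + 6% = 26%, and Everline's stake falls to 5%.
Ines holds 26% of Ardent, so Ines controls Ardent.
Ardent holds 100% of Vantage, so Ines controls Vantage.
Ines did not control Vantage before and does after, so the clause is triggered.

Yes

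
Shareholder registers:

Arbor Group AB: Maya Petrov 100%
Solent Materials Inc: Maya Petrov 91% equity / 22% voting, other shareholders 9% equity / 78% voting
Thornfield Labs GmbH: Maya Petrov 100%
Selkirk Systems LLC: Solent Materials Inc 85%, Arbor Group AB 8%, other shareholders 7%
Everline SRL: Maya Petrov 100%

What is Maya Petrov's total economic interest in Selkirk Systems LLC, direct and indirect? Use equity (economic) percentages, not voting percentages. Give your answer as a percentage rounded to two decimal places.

Maya reaches Selkirk along 2 paths.
Via Solent: 91% × 85% = 77.35%.
Via Arbor: 100% × 8% = 8%.
Total: 77.35% + 8% = 85.35%.

85.35%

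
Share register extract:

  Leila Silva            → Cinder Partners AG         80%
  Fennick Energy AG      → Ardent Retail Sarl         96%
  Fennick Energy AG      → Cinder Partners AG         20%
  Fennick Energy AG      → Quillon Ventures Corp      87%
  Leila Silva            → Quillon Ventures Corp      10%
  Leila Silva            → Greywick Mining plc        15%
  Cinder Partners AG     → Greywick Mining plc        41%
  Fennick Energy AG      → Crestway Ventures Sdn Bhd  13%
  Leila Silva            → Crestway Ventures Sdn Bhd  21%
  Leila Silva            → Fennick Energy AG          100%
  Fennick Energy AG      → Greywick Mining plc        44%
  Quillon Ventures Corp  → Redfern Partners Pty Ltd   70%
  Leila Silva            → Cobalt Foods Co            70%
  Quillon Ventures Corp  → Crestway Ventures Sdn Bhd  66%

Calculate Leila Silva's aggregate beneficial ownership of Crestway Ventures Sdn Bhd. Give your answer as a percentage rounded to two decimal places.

98.02%

Leila reaches Crestway along 4 paths.
Direct stake: 21% = 21%.
Via Fennick → Quillon: 100% × 87% × 66% = 57.42%.
Via Quillon: 10% × 66% = 6.6%.
Via Fennick: 100% × 13% = 13%.
Total: 21% + 57.42% + 6.6% + 13% = 98.02%.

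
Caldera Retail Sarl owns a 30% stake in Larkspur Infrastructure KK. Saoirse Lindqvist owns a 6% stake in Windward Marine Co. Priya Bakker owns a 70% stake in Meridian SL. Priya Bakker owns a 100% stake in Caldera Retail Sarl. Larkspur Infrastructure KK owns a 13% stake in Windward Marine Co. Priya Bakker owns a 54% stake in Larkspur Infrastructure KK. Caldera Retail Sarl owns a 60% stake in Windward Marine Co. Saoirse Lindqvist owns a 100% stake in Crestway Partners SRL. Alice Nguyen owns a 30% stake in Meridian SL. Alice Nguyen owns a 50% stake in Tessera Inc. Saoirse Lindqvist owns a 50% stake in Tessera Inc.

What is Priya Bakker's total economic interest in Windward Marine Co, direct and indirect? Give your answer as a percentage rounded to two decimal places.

70.92%

Priya reaches Windward along 3 paths.
Via Caldera: 100% × 60% = 60%.
Via Larkspur: 54% × 13% = 7.02%.
Via Caldera → Larkspur: 100% × 30% × 13% = 3.9%.
Total: 60% + 7.02% + 3.9% = 70.92%.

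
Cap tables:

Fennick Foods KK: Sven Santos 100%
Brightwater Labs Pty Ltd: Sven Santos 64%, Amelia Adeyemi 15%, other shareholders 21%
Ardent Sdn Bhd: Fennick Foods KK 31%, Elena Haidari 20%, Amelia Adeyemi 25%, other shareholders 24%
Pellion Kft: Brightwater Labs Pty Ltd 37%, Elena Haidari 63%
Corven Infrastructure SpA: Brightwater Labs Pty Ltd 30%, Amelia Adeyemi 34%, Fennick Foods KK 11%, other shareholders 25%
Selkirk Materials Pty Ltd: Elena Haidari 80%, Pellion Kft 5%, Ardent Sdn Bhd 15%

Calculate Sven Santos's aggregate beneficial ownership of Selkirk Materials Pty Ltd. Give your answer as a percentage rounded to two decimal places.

5.83%

Sven reaches Selkirk along 2 paths.
Via Brightwater → Pellion: 64% × 37% × 5% = 1.184%.
Via Fennick → Ardent: 100% × 31% × 15% = 4.65%.
Total: 1.184% + 4.65% = 5.834%.
Rounded: 5.83%.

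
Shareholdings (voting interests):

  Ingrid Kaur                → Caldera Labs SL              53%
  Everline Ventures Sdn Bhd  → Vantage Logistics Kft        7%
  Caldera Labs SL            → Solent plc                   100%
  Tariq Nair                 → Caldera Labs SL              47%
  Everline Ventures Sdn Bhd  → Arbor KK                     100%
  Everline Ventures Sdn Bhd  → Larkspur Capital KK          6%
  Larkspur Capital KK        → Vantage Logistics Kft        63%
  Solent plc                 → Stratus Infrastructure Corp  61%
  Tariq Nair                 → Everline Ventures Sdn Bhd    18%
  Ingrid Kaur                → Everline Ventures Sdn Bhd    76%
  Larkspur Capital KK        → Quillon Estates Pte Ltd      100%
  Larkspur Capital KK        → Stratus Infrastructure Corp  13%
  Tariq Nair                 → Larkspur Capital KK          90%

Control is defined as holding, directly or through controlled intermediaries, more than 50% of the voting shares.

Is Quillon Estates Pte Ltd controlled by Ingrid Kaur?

Ingrid holds 53% of Caldera, so Ingrid controls Caldera.
Ingrid holds 76% of Everline, so Ingrid controls Everline.
Everline holds 100% of Arbor, so Ingrid controls Arbor.
Caldera holds 100% of Solent, so Ingrid controls Solent.
Solent holds 61% of Stratus, so Ingrid controls Stratus.
Neither Ingrid nor any entity Ingrid controls holds any voting interest in Quillon.
So Ingrid does not control Quillon.

No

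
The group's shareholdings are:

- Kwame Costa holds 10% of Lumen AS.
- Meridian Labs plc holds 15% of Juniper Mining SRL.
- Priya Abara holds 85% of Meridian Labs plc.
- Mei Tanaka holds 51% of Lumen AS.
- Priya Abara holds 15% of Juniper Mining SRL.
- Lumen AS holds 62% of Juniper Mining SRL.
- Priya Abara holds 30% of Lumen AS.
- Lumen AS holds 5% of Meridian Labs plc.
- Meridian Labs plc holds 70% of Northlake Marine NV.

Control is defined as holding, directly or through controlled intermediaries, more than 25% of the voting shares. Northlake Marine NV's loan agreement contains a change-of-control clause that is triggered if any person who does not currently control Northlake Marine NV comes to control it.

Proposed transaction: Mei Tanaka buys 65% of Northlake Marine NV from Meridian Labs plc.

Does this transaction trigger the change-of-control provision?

Yes

The purchase adds only to Mei's holdings (Meridian's stake shrinks), so Mei is the only person who could newly come to control Northlake.
Mei holds 51% of Lumen, so Mei controls Lumen.
Lumen holds 62% of Juniper, so Mei controls Juniper.
Neither Mei nor any entity Mei controls holds any voting interest in Northlake.
So before the transaction, Mei does not control Northlake.
After the purchase, Mei holds 65% of Northlake directly, and Meridian's stake falls to 5%.
Mei holds 65% of Northlake, so Mei controls Northlake.
Mei did not control Northlake before and does after, so the clause is triggered.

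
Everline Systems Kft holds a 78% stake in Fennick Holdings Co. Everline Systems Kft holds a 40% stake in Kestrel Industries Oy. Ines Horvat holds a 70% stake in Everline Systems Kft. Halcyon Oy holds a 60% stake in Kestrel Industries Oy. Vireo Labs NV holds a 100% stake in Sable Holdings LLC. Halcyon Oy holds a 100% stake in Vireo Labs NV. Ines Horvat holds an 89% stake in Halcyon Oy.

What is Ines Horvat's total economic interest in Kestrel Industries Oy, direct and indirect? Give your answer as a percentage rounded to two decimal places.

Ines reaches Kestrel along 2 paths.
Via Halcyon: 89% × 60% = 53.4%.
Via Everline: 70% × 40% = 28%.
Total: 53.4% + 28% = 81.4%.
Rounded: 81.40%.

81.40%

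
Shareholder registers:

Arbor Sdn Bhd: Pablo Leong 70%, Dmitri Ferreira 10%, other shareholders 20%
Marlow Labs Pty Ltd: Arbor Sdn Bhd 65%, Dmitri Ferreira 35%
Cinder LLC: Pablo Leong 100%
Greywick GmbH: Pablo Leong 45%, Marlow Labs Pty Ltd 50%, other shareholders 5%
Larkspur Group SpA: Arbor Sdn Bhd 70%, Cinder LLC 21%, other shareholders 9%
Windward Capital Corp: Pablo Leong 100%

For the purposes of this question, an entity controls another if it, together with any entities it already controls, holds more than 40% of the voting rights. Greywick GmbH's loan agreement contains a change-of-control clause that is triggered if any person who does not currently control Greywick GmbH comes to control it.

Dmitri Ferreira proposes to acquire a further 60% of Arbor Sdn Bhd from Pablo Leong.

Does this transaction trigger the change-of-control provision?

Yes

The purchase adds only to Dmitri's holdings (Pablo's stake shrinks), so Dmitri is the only person who could newly come to control Greywick.
Dmitri's largest direct stake is 35% in Marlow, which does not meet the threshold, so Dmitri controls no company.
Neither Dmitri nor any entity Dmitri controls holds any voting interest in Greywick.
So before the transaction, Dmitri does not control Greywick.
After the purchase, Dmitri's direct stake in Arbor rises to 10% + 60% = 70%, and Pablo's stake falls to 10%.
Dmitri holds 70% of Arbor, so Dmitri controls Arbor.
Arbor and Dmitri together hold 65% + 35% = 100% of Marlow, so Dmitri controls Marlow.
Marlow holds 50% of Greywick, so Dmitri controls Greywick.
Dmitri did not control Greywick before and does after, so the clause is triggered.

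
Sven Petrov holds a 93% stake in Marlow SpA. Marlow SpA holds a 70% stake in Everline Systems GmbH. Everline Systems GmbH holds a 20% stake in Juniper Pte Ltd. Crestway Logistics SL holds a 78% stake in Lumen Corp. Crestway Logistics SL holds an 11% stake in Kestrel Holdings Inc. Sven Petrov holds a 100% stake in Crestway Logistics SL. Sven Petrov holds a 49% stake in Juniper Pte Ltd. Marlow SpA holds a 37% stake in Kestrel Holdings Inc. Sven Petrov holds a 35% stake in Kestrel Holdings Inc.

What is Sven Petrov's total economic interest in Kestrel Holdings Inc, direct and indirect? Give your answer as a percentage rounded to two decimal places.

80.41%

Sven reaches Kestrel along 3 paths.
Via Crestway: 100% × 11% = 11%.
Direct stake: 35% = 35%.
Via Marlow: 93% × 37% = 34.41%.
Total: 11% + 35% + 34.41% = 80.41%.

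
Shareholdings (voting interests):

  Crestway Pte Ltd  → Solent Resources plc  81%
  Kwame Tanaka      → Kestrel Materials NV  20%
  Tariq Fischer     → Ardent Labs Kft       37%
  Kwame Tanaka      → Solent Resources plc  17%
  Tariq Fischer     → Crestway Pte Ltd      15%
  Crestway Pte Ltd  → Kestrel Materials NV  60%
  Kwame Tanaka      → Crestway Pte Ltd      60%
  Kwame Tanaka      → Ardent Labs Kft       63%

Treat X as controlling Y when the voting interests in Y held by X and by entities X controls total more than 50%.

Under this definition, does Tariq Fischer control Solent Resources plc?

No

Tariq's largest direct stake is 37% in Ardent, which does not meet the threshold, so Tariq controls no company.
Neither Tariq nor any entity Tariq controls holds any voting interest in Solent.
So Tariq does not control Solent.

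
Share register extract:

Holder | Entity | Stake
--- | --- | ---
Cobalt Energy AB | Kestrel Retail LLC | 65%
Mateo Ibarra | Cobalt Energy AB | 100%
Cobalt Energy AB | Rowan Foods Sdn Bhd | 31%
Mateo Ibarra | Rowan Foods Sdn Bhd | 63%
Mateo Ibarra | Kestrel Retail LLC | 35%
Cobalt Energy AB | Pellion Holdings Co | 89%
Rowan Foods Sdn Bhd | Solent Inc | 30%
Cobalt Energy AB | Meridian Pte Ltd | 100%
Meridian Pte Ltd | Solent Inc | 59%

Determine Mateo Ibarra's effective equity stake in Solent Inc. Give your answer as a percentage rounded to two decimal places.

87.20%

Mateo reaches Solent along 3 paths.
Via Cobalt → Meridian: 100% × 100% × 59% = 59%.
Via Cobalt → Rowan: 100% × 31% × 30% = 9.3%.
Via Rowan: 63% × 30% = 18.9%.
Total: 59% + 9.3% + 18.9% = 87.2%.
Rounded: 87.20%.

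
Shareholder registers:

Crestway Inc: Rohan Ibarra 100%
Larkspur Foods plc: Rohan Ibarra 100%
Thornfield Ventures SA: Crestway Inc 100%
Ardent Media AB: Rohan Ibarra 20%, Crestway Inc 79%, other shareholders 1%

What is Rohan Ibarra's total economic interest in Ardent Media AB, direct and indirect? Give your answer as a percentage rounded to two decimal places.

99.00%

Rohan reaches Ardent along 2 paths.
Direct stake: 20% = 20%.
Via Crestway: 100% × 79% = 79%.
Total: 20% + 79% = 99%.
Rounded: 99.00%.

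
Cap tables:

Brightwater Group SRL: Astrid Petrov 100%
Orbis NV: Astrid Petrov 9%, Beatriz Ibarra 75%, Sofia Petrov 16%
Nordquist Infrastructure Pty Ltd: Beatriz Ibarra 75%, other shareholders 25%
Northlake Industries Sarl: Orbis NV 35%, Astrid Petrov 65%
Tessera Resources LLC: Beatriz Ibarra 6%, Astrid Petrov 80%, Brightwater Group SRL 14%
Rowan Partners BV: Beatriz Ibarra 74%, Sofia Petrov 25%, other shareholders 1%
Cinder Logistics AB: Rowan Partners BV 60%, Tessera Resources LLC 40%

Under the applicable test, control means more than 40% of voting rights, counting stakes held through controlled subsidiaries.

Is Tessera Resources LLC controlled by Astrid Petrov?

Yes

Astrid holds 100% of Brightwater, so Astrid controls Brightwater.
Astrid and Brightwater together hold 80% + 14% = 94% of Tessera, so Astrid controls Tessera.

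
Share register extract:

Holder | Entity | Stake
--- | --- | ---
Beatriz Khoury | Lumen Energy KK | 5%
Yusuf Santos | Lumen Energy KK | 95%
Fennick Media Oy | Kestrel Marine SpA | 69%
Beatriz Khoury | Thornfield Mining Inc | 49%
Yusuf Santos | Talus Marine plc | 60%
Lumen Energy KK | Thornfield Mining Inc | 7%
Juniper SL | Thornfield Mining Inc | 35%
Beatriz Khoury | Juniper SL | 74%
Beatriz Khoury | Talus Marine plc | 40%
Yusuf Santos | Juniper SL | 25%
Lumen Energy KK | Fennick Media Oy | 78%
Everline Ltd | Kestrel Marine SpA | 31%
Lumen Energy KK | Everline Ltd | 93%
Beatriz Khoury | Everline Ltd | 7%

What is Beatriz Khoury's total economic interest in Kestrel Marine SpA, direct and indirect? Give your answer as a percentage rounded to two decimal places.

6.30%

Beatriz reaches Kestrel along 3 paths.
Via Lumen → Everline: 5% × 93% × 31% = 1.4415%.
Via Everline: 7% × 31% = 2.17%.
Via Lumen → Fennick: 5% × 78% × 69% = 2.691%.
Total: 1.4415% + 2.17% + 2.691% = 6.3025%.
Rounded: 6.30%.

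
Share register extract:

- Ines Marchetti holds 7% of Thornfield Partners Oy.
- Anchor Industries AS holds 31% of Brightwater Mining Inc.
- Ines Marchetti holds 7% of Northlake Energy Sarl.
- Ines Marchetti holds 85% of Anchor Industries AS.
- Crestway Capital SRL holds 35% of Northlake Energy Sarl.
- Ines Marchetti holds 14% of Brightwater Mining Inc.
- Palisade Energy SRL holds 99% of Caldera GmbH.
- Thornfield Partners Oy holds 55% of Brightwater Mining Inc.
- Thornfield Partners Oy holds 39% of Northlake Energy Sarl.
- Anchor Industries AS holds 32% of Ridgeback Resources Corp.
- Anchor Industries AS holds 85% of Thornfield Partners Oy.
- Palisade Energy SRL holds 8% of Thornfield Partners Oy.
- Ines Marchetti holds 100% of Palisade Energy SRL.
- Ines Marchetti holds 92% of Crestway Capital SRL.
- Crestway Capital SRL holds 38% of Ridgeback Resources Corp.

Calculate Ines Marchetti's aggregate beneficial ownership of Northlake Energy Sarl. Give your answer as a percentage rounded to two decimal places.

Ines reaches Northlake along 5 paths.
Via Crestway: 92% × 35% = 32.2%.
Via Anchor → Thornfield: 85% × 85% × 39% = 28.1775%.
Via Thornfield: 7% × 39% = 2.73%.
Via Palisade → Thornfield: 100% × 8% × 39% = 3.12%.
Direct stake: 7% = 7%.
Total: 32.2% + 28.1775% + 2.73% + 3.12% + 7% = 73.2275%.
Rounded: 73.23%.

73.23%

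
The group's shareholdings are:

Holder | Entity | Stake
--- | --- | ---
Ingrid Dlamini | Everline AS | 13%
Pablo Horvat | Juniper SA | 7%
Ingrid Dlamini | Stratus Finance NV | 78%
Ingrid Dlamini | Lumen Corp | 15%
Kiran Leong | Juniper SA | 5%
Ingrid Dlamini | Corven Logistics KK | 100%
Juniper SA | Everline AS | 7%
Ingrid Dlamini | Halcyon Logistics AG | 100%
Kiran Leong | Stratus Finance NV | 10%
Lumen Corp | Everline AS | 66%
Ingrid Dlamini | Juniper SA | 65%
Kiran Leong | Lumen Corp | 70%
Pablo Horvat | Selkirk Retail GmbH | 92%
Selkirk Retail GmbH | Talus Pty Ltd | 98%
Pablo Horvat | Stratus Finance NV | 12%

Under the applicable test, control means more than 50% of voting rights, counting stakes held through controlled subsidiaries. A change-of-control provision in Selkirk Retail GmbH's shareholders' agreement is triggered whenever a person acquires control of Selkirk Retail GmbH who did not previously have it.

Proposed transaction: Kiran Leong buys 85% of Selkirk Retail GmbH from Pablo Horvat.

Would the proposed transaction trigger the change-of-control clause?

Yes

The purchase adds only to Kiran's holdings (Pablo's stake shrinks), so Kiran is the only person who could newly come to control Selkirk.
Kiran holds 70% of Lumen, so Kiran controls Lumen.
Lumen holds 66% of Everline, so Kiran controls Everline.
Neither Kiran nor any entity Kiran controls holds any voting interest in Selkirk.
So before the transaction, Kiran does not control Selkirk.
After the purchase, Kiran holds 85% of Selkirk directly, and Pablo's stake falls to 7%.
Kiran holds 85% of Selkirk, so Kiran controls Selkirk.
Kiran did not control Selkirk before and does after, so the clause is triggered.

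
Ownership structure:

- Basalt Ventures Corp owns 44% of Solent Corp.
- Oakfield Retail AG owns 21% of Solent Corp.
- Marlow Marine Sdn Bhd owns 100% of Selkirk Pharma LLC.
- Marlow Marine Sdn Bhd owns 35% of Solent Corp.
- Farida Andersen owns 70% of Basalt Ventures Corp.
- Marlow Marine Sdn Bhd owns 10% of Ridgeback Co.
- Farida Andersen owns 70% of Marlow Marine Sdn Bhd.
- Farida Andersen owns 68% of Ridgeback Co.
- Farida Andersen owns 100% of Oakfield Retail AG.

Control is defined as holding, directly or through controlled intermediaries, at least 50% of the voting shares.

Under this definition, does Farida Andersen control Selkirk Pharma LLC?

Farida holds 70% of Marlow, so Farida controls Marlow.
Marlow holds 100% of Selkirk, so Farida controls Selkirk.

Yes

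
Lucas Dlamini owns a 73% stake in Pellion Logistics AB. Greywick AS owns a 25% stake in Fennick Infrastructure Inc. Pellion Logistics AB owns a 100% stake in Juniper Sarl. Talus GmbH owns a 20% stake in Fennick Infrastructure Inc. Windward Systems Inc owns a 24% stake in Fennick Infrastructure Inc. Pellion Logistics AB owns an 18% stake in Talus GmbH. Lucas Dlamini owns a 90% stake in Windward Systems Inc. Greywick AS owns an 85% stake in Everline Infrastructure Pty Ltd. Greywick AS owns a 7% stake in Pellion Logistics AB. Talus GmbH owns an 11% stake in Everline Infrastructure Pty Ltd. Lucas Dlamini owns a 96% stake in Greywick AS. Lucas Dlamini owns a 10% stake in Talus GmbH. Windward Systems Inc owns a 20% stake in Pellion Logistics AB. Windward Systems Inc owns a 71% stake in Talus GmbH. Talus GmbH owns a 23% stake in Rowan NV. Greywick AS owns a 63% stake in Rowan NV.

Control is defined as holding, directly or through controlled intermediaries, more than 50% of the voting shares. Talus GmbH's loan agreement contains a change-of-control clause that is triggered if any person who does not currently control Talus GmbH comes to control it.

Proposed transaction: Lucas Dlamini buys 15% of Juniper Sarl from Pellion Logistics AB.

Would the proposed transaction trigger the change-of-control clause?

The purchase adds only to Lucas's holdings (Pellion's stake shrinks), so Lucas is the only person who could newly come to control Talus.
Lucas holds 90% of Windward, so Lucas controls Windward.
Lucas holds 96% of Greywick, so Lucas controls Greywick.
Greywick and Windward and Lucas together hold 7% + 20% + 73% = 100% of Pellion, so Lucas controls Pellion.
Windward and Pellion and Lucas together hold 71% + 18% + 10% = 99% of Talus, so Lucas controls Talus.
So Lucas already controls Talus before the transaction.
After the purchase, Lucas holds 15% of Juniper directly, and Pellion's stake falls to 85%.
Lucas controlled Talus already, so this is not a new person acquiring control; every other person's position is unchanged or reduced.
No new person acquires control, so the clause is not triggered.

No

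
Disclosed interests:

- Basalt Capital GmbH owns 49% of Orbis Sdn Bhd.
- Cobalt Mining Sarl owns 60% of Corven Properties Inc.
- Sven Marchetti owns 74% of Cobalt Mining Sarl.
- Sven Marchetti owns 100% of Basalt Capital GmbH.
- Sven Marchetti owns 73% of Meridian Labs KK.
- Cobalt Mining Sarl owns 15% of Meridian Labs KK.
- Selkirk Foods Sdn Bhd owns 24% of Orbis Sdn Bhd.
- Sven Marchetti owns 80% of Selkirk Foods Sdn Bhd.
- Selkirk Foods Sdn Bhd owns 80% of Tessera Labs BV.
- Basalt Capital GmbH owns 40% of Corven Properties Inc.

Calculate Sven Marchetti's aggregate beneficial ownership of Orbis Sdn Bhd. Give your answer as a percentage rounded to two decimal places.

68.20%

Sven reaches Orbis along 2 paths.
Via Selkirk: 80% × 24% = 19.2%.
Via Basalt: 100% × 49% = 49%.
Total: 19.2% + 49% = 68.2%.
Rounded: 68.20%.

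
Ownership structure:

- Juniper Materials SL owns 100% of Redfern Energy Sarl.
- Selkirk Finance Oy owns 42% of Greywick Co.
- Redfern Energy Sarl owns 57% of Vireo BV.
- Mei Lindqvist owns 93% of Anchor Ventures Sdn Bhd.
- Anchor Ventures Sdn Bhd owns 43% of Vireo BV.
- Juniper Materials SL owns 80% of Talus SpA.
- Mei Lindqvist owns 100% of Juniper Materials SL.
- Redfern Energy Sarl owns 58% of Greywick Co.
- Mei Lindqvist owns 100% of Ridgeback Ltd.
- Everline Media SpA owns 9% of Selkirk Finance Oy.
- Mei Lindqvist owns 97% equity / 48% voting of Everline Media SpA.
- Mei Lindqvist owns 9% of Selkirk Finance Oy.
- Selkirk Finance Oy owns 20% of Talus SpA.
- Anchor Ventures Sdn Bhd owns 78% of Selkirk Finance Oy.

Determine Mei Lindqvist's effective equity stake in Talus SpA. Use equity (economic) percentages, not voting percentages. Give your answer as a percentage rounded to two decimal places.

98.05%

Mei reaches Talus along 4 paths.
Via Everline → Selkirk: 97% × 9% × 20% = 1.746%.
Via Anchor → Selkirk: 93% × 78% × 20% = 14.508%.
Via Selkirk: 9% × 20% = 1.8%.
Via Juniper: 100% × 80% = 80%.
Total: 1.746% + 14.508% + 1.8% + 80% = 98.054%.
Rounded: 98.05%.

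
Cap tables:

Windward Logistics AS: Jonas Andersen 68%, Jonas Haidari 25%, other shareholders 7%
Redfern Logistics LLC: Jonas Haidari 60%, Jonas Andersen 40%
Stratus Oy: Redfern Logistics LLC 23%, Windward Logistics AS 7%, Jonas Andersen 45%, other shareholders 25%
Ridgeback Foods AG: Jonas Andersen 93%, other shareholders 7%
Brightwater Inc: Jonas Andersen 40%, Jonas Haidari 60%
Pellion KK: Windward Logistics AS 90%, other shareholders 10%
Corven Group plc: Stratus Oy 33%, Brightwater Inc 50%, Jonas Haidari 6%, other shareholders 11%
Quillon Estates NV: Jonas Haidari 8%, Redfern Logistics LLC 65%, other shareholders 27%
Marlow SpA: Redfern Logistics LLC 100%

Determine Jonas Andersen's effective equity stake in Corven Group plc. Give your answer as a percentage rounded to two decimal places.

Jonas Andersen reaches Corven along 4 paths.
Via Redfern → Stratus: 40% × 23% × 33% = 3.036%.
Via Windward → Stratus: 68% × 7% × 33% = 1.5708%.
Via Stratus: 45% × 33% = 14.85%.
Via Brightwater: 40% × 50% = 20%.
Total: 3.036% + 1.5708% + 14.85% + 20% = 39.4568%.
Rounded: 39.46%.

39.46%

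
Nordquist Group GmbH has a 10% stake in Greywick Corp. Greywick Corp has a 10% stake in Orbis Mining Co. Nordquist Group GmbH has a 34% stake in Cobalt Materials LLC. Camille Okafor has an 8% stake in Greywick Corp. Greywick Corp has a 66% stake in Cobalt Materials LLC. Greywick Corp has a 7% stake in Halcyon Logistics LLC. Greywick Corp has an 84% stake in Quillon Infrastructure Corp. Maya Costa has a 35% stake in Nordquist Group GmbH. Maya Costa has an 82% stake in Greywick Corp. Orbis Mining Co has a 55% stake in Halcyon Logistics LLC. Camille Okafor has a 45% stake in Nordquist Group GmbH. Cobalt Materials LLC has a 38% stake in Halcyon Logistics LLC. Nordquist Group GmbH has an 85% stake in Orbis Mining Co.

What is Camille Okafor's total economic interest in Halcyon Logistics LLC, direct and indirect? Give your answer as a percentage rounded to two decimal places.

Camille reaches Halcyon along 8 paths.
Via Nordquist → Greywick: 45% × 10% × 7% = 0.315%.
Via Greywick: 8% × 7% = 0.56%.
Via Nordquist → Orbis: 45% × 85% × 55% = 21.0375%.
Via Nordquist → Greywick → Orbis: 45% × 10% × 10% × 55% = 0.2475%.
Via Greywick → Orbis: 8% × 10% × 55% = 0.44%.
Via Nordquist → Greywick → Cobalt: 45% × 10% × 66% × 38% = 1.1286%.
Via Greywick → Cobalt: 8% × 66% × 38% = 2.0064%.
Via Nordquist → Cobalt: 45% × 34% × 38% = 5.814%.
Total: 0.315% + 0.56% + 21.0375% + 0.2475% + 0.44% + 1.1286% + 2.0064% + 5.814% = 31.549%.
Rounded: 31.55%.

31.55%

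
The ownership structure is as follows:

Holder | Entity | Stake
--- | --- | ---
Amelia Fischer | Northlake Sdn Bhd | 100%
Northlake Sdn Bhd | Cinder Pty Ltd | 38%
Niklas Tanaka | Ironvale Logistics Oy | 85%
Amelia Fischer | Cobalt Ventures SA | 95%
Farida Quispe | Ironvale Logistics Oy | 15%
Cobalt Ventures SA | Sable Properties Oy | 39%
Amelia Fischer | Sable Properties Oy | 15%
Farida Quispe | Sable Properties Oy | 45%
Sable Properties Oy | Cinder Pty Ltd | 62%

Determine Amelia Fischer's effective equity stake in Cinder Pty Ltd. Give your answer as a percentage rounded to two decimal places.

70.27%

Amelia reaches Cinder along 3 paths.
Via Northlake: 100% × 38% = 38%.
Via Sable: 15% × 62% = 9.3%.
Via Cobalt → Sable: 95% × 39% × 62% = 22.971%.
Total: 38% + 9.3% + 22.971% = 70.271%.
Rounded: 70.27%.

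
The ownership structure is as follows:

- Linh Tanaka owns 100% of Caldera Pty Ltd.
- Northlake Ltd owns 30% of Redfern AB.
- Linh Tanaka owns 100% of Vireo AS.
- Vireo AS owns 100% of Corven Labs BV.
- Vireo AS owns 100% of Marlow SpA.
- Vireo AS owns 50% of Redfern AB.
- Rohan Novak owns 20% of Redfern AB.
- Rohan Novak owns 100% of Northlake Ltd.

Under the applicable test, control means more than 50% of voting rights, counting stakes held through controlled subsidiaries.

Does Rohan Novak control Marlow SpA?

Rohan holds 100% of Northlake, so Rohan controls Northlake.
Neither Rohan nor any entity Rohan controls holds any voting interest in Marlow.
So Rohan does not control Marlow.

No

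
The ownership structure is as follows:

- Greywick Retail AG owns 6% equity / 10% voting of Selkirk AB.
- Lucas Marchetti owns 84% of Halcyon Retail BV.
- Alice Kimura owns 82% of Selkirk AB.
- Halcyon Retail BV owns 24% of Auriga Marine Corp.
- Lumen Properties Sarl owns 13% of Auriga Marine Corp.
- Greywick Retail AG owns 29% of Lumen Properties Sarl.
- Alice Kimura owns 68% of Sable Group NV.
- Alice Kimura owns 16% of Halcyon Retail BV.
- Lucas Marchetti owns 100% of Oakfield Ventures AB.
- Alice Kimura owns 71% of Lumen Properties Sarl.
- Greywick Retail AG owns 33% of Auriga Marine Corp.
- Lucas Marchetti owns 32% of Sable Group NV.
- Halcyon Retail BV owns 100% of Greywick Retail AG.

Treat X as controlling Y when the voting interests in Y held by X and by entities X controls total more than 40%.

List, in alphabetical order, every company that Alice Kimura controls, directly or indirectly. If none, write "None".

Alice holds 68% of Sable, so Alice controls Sable.
Alice holds 82% of Selkirk, so Alice controls Selkirk.
Alice holds 71% of Lumen, so Alice controls Lumen.
No other company's threshold is met.

Lumen Properties Sarl, Sable Group NV, Selkirk AB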